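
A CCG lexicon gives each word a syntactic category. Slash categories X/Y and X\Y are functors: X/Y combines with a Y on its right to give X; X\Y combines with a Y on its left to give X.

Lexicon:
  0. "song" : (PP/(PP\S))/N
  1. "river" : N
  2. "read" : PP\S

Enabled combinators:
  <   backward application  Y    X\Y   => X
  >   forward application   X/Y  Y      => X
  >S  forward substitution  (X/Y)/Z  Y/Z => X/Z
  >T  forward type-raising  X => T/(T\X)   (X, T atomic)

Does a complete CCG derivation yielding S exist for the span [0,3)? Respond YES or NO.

NO

(PP/(PP\S))/N N PP\S
CKY chart[0,3] = {N/(N\PP), NP/(NP\PP), PP, PP/(PP\PP), S/(S\PP)}; S ∉ chart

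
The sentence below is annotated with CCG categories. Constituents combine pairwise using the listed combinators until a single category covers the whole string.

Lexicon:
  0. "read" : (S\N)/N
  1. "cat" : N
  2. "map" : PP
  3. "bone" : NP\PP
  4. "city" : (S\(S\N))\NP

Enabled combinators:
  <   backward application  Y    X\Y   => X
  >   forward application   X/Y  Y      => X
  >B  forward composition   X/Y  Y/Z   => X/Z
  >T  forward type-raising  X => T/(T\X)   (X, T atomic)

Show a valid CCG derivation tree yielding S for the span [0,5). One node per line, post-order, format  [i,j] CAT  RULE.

[0,5] S   <
  [0,2] S\N   >
    [0,1] "read" : (S\N)/N
    [1,2] "cat" : N
  [2,5] S\(S\N)   <
    [2,4] NP   <
      [2,3] "map" : PP
      [3,4] "bone" : NP\PP
    [4,5] "city" : (S\(S\N))\NP

[0,1] (S\N)/N  lex  "read"
[1,2] N  lex  "cat"
[0,2] S\N  >  k=1
[2,3] PP  lex  "map"
[3,4] NP\PP  lex  "bone"
[2,4] NP  <  k=3
[4,5] (S\(S\N))\NP  lex  "city"
[2,5] S\(S\N)  <  k=4
[0,5] S  <  k=2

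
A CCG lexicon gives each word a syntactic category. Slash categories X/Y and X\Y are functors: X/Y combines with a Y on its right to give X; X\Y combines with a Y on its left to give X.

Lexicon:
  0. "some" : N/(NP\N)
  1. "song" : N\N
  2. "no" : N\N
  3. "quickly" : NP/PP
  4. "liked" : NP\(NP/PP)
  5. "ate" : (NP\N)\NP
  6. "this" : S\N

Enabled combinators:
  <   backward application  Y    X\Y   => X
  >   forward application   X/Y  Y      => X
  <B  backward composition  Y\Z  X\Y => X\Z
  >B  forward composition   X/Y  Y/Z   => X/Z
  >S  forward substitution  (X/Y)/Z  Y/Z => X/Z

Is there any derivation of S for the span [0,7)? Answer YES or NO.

[0,7] S   <
  [0,6] N   >
    [0,1] "some" : N/(NP\N)
    [1,6] NP\N   <B
      [1,3] N\N   <B
        [1,2] "song" : N\N
        [2,3] "no" : N\N
      [3,6] NP\N   <
        [3,5] NP   <
          [3,4] "quickly" : NP/PP
          [4,5] "liked" : NP\(NP/PP)
        [5,6] "ate" : (NP\N)\NP
  [6,7] "this" : S\N

YES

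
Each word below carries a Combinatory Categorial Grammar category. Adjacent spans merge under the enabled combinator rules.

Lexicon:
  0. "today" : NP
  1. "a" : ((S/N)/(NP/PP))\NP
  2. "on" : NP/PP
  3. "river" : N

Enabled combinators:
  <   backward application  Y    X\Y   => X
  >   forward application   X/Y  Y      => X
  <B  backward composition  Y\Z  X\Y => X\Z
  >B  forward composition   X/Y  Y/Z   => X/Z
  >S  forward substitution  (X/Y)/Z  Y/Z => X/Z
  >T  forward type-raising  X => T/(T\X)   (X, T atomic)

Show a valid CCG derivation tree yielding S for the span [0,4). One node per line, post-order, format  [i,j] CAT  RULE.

[0,1] NP  lex  "today"
[1,2] ((S/N)/(NP/PP))\NP  lex  "a"
[0,2] (S/N)/(NP/PP)  <  k=1
[2,3] NP/PP  lex  "on"
[0,3] S/N  >  k=2
[3,4] N  lex  "river"
[0,4] S  >  k=3

[0,4] S   >
  [0,3] S/N   >
    [0,2] (S/N)/(NP/PP)   <
      [0,1] "today" : NP
      [1,2] "a" : ((S/N)/(NP/PP))\NP
    [2,3] "on" : NP/PP
  [3,4] "river" : N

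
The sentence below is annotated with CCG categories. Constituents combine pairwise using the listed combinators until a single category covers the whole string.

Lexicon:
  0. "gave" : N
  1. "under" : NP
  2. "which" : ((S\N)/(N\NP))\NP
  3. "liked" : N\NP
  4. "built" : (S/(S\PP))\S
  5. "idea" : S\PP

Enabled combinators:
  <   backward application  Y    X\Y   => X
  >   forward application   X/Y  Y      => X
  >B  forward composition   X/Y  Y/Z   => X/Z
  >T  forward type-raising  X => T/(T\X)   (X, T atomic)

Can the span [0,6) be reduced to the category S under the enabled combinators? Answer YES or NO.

[0,6] S   >
  [0,5] S/(S\PP)   <
    [0,4] S   <
      [0,1] "gave" : N
      [1,4] S\N   >
        [1,3] (S\N)/(N\NP)   <
          [1,2] "under" : NP
          [2,3] "which" : ((S\N)/(N\NP))\NP
        [3,4] "liked" : N\NP
    [4,5] "built" : (S/(S\PP))\S
  [5,6] "idea" : S\PP

YES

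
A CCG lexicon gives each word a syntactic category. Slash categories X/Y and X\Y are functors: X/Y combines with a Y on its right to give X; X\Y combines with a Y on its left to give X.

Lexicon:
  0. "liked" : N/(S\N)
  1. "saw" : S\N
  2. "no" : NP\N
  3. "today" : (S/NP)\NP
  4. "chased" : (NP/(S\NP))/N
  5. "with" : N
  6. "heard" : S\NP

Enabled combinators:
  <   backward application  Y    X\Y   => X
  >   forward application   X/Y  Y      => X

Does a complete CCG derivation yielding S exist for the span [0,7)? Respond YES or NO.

[0,7] S   >
  [0,4] S/NP   <
    [0,3] NP   <
      [0,2] N   >
        [0,1] "liked" : N/(S\N)
        [1,2] "saw" : S\N
      [2,3] "no" : NP\N
    [3,4] "today" : (S/NP)\NP
  [4,7] NP   >
    [4,6] NP/(S\NP)   >
      [4,5] "chased" : (NP/(S\NP))/N
      [5,6] "with" : N
    [6,7] "heard" : S\NP

YES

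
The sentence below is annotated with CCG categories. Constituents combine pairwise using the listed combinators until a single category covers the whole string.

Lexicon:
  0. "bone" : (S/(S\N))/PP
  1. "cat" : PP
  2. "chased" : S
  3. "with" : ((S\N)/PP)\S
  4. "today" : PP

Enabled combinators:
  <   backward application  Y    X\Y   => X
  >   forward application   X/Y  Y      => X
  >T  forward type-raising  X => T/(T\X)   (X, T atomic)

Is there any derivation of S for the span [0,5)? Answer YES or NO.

[0,5] S   >
  [0,2] S/(S\N)   >
    [0,1] "bone" : (S/(S\N))/PP
    [1,2] "cat" : PP
  [2,5] S\N   >
    [2,4] (S\N)/PP   <
      [2,3] "chased" : S
      [3,4] "with" : ((S\N)/PP)\S
    [4,5] "today" : PP

YES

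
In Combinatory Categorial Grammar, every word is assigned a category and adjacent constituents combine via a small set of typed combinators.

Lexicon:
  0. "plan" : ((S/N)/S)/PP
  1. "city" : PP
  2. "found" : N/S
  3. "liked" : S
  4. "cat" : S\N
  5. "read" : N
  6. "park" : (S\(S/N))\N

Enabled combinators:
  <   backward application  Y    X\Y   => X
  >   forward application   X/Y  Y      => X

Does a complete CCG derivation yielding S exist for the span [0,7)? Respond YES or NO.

[0,7] S   <
  [0,5] S/N   >
    [0,2] (S/N)/S   >
      [0,1] "plan" : ((S/N)/S)/PP
      [1,2] "city" : PP
    [2,5] S   <
      [2,4] N   >
        [2,3] "found" : N/S
        [3,4] "liked" : S
      [4,5] "cat" : S\N
  [5,7] S\(S/N)   <
    [5,6] "read" : N
    [6,7] "park" : (S\(S/N))\N

YES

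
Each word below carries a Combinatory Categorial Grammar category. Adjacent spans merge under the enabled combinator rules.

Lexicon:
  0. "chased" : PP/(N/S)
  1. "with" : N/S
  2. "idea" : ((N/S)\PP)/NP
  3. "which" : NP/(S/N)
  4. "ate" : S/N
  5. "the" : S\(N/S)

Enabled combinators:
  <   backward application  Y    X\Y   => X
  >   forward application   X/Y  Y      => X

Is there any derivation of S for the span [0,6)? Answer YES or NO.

[0,6] S   <
  [0,5] N/S   <
    [0,2] PP   >
      [0,1] "chased" : PP/(N/S)
      [1,2] "with" : N/S
    [2,5] (N/S)\PP   >
      [2,3] "idea" : ((N/S)\PP)/NP
      [3,5] NP   >
        [3,4] "which" : NP/(S/N)
        [4,5] "ate" : S/N
  [5,6] "the" : S\(N/S)

YES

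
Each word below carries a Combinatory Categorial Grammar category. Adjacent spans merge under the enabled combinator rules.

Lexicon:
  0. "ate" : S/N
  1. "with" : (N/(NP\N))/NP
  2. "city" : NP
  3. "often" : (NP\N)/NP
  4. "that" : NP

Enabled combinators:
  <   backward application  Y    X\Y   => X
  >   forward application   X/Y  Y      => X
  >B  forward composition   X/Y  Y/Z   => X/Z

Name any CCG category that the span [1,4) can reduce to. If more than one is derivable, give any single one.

[0,5] S   >
  [0,1] "ate" : S/N
  [1,5] N   >
    [1,4] N/NP   >B
      [1,3] N/(NP\N)   >
        [1,2] "with" : (N/(NP\N))/NP
        [2,3] "city" : NP
      [3,4] "often" : (NP\N)/NP
    [4,5] "that" : NP

N/NP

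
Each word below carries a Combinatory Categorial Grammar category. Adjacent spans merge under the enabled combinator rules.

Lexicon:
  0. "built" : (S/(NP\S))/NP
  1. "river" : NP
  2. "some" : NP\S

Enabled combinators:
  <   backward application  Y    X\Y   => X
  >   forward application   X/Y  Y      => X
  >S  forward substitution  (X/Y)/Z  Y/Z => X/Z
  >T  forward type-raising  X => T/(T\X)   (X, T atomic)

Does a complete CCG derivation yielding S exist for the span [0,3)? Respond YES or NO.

YES

[0,3] S   >
  [0,2] S/(NP\S)   >
    [0,1] "built" : (S/(NP\S))/NP
    [1,2] "river" : NP
  [2,3] "some" : NP\S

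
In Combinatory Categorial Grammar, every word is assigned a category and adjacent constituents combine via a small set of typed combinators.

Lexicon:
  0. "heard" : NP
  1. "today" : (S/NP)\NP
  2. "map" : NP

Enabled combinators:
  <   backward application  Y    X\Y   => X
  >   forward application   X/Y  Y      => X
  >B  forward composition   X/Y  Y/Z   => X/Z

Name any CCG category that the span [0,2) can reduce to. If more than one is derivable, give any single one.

[0,3] S   >
  [0,2] S/NP   <
    [0,1] "heard" : NP
    [1,2] "today" : (S/NP)\NP
  [2,3] "map" : NP

S/NP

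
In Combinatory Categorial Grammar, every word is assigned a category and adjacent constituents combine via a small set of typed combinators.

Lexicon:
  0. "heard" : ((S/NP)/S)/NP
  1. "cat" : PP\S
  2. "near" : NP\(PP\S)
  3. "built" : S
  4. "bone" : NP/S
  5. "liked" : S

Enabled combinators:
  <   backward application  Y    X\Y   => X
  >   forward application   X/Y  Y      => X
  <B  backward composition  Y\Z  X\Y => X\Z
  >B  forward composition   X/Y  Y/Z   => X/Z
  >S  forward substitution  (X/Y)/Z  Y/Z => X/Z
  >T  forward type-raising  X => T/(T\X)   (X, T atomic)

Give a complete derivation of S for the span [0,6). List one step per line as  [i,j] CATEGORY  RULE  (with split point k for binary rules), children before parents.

[0,1] ((S/NP)/S)/NP  lex  "heard"
[1,2] PP\S  lex  "cat"
[2,3] NP\(PP\S)  lex  "near"
[1,3] NP  <  k=2
[0,3] (S/NP)/S  >  k=1
[3,4] S  lex  "built"
[0,4] S/NP  >  k=3
[4,5] NP/S  lex  "bone"
[5,6] S  lex  "liked"
[4,6] NP  >  k=5
[0,6] S  >  k=4

[0,6] S   >
  [0,4] S/NP   >
    [0,3] (S/NP)/S   >
      [0,1] "heard" : ((S/NP)/S)/NP
      [1,3] NP   <
        [1,2] "cat" : PP\S
        [2,3] "near" : NP\(PP\S)
    [3,4] "built" : S
  [4,6] NP   >
    [4,5] "bone" : NP/S
    [5,6] "liked" : S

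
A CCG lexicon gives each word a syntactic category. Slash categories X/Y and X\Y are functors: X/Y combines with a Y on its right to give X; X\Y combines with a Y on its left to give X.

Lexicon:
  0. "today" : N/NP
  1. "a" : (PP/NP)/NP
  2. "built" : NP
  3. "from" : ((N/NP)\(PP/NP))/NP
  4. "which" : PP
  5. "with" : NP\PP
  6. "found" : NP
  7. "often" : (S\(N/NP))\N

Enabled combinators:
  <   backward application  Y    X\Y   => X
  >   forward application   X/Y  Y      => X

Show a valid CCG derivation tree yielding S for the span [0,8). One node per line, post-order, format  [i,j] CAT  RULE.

[0,1] N/NP  lex  "today"
[1,2] (PP/NP)/NP  lex  "a"
[2,3] NP  lex  "built"
[1,3] PP/NP  >  k=2
[3,4] ((N/NP)\(PP/NP))/NP  lex  "from"
[4,5] PP  lex  "which"
[5,6] NP\PP  lex  "with"
[4,6] NP  <  k=5
[3,6] (N/NP)\(PP/NP)  >  k=4
[1,6] N/NP  <  k=3
[6,7] NP  lex  "found"
[1,7] N  >  k=6
[7,8] (S\(N/NP))\N  lex  "often"
[1,8] S\(N/NP)  <  k=7
[0,8] S  <  k=1

[0,8] S   <
  [0,1] "today" : N/NP
  [1,8] S\(N/NP)   <
    [1,7] N   >
      [1,6] N/NP   <
        [1,3] PP/NP   >
          [1,2] "a" : (PP/NP)/NP
          [2,3] "built" : NP
        [3,6] (N/NP)\(PP/NP)   >
          [3,4] "from" : ((N/NP)\(PP/NP))/NP
          [4,6] NP   <
            [4,5] "which" : PP
            [5,6] "with" : NP\PP
      [6,7] "found" : NP
    [7,8] "often" : (S\(N/NP))\N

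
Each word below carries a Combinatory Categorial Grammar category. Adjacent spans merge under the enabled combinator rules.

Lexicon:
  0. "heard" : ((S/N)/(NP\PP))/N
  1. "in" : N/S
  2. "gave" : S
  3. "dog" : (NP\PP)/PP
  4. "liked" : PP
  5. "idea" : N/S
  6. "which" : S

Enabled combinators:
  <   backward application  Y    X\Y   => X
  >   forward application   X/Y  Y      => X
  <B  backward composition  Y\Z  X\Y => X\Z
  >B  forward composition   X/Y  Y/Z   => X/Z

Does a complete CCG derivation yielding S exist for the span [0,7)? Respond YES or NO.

YES

[0,7] S   >
  [0,5] S/N   >
    [0,3] (S/N)/(NP\PP)   >
      [0,1] "heard" : ((S/N)/(NP\PP))/N
      [1,3] N   >
        [1,2] "in" : N/S
        [2,3] "gave" : S
    [3,5] NP\PP   >
      [3,4] "dog" : (NP\PP)/PP
      [4,5] "liked" : PP
  [5,7] N   >
    [5,6] "idea" : N/S
    [6,7] "which" : S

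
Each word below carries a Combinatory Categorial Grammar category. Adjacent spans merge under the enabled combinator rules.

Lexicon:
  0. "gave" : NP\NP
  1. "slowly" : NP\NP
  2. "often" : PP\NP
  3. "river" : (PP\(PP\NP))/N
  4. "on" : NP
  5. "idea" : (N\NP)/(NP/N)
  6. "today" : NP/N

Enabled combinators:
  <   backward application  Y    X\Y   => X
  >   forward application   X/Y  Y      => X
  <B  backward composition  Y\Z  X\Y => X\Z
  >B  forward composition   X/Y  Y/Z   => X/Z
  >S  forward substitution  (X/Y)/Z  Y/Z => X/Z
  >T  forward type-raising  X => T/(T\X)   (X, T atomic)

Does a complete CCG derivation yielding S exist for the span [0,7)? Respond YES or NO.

NO

NP\NP NP\NP PP\NP (PP\(PP\NP))/N NP (N\NP)/(NP/N) NP/N
CKY chart[0,7] = {N/(N\PP), NP/(NP\PP), PP, PP/(PP\PP), S/(S\PP)}; S ∉ chart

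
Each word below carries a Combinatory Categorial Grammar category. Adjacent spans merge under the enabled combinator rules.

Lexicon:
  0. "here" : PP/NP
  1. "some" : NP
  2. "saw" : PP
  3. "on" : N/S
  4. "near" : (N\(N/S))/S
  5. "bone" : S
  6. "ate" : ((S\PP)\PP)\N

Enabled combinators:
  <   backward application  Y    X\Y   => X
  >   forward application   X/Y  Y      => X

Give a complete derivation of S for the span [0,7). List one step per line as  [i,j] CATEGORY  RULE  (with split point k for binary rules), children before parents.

[0,1] PP/NP  lex  "here"
[1,2] NP  lex  "some"
[0,2] PP  >  k=1
[2,3] PP  lex  "saw"
[3,4] N/S  lex  "on"
[4,5] (N\(N/S))/S  lex  "near"
[5,6] S  lex  "bone"
[4,6] N\(N/S)  >  k=5
[3,6] N  <  k=4
[6,7] ((S\PP)\PP)\N  lex  "ate"
[3,7] (S\PP)\PP  <  k=6
[2,7] S\PP  <  k=3
[0,7] S  <  k=2

[0,7] S   <
  [0,2] PP   >
    [0,1] "here" : PP/NP
    [1,2] "some" : NP
  [2,7] S\PP   <
    [2,3] "saw" : PP
    [3,7] (S\PP)\PP   <
      [3,6] N   <
        [3,4] "on" : N/S
        [4,6] N\(N/S)   >
          [4,5] "near" : (N\(N/S))/S
          [5,6] "bone" : S
      [6,7] "ate" : ((S\PP)\PP)\N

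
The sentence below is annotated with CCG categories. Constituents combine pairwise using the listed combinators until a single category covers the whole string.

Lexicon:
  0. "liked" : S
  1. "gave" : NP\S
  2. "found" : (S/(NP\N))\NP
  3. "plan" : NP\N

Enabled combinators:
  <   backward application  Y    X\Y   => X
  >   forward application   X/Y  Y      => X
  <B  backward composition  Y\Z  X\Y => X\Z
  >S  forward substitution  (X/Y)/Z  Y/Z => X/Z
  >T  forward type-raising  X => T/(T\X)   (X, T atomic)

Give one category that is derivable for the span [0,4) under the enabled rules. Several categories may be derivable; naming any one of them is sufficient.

[0,4] S   >
  [0,3] S/(NP\N)   <
    [0,2] NP   <
      [0,1] "liked" : S
      [1,2] "gave" : NP\S
    [2,3] "found" : (S/(NP\N))\NP
  [3,4] "plan" : NP\N

S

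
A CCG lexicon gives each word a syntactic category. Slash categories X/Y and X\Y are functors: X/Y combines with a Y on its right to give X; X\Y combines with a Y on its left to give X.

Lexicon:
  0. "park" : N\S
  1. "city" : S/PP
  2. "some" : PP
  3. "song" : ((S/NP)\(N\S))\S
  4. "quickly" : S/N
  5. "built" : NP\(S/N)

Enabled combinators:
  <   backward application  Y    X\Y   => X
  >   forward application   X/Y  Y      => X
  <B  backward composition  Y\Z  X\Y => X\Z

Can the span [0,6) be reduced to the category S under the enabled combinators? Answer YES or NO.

YES

[0,6] S   >
  [0,4] S/NP   <
    [0,1] "park" : N\S
    [1,4] (S/NP)\(N\S)   <
      [1,3] S   >
        [1,2] "city" : S/PP
        [2,3] "some" : PP
      [3,4] "song" : ((S/NP)\(N\S))\S
  [4,6] NP   <
    [4,5] "quickly" : S/N
    [5,6] "built" : NP\(S/N)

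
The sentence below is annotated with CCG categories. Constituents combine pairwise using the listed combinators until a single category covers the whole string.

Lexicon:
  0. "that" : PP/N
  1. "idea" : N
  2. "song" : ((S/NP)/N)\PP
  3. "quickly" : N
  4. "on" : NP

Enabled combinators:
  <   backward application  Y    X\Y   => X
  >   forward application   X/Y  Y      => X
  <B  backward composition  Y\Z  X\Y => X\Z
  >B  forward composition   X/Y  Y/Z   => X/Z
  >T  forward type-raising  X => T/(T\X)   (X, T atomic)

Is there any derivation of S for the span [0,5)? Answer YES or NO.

[0,5] S   >
  [0,4] S/NP   >
    [0,3] (S/NP)/N   <
      [0,2] PP   >
        [0,1] "that" : PP/N
        [1,2] "idea" : N
      [2,3] "song" : ((S/NP)/N)\PP
    [3,4] "quickly" : N
  [4,5] "on" : NP

YES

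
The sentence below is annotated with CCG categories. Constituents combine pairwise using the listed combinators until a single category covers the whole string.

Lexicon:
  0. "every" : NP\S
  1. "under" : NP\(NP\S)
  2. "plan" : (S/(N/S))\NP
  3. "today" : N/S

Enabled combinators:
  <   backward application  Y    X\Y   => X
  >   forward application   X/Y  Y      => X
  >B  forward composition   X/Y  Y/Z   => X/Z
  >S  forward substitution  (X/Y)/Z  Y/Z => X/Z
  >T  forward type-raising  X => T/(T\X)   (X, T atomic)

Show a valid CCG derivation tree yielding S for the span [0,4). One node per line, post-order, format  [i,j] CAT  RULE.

[0,4] S   >
  [0,3] S/(N/S)   <
    [0,2] NP   <
      [0,1] "every" : NP\S
      [1,2] "under" : NP\(NP\S)
    [2,3] "plan" : (S/(N/S))\NP
  [3,4] "today" : N/S

[0,1] NP\S  lex  "every"
[1,2] NP\(NP\S)  lex  "under"
[0,2] NP  <  k=1
[2,3] (S/(N/S))\NP  lex  "plan"
[0,3] S/(N/S)  <  k=2
[3,4] N/S  lex  "today"
[0,4] S  >  k=3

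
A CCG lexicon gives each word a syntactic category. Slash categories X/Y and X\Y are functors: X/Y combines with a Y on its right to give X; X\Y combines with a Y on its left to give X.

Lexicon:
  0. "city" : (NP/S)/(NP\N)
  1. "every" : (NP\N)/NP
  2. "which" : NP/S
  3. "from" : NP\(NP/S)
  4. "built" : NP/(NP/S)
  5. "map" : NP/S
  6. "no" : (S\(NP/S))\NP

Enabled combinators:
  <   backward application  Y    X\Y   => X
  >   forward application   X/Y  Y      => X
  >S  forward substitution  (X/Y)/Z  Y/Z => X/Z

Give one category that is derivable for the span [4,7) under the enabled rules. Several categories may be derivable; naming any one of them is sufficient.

[0,7] S   <
  [0,4] NP/S   >
    [0,1] "city" : (NP/S)/(NP\N)
    [1,4] NP\N   >
      [1,2] "every" : (NP\N)/NP
      [2,4] NP   <
        [2,3] "which" : NP/S
        [3,4] "from" : NP\(NP/S)
  [4,7] S\(NP/S)   <
    [4,6] NP   >
      [4,5] "built" : NP/(NP/S)
      [5,6] "map" : NP/S
    [6,7] "no" : (S\(NP/S))\NP

S\(NP/S)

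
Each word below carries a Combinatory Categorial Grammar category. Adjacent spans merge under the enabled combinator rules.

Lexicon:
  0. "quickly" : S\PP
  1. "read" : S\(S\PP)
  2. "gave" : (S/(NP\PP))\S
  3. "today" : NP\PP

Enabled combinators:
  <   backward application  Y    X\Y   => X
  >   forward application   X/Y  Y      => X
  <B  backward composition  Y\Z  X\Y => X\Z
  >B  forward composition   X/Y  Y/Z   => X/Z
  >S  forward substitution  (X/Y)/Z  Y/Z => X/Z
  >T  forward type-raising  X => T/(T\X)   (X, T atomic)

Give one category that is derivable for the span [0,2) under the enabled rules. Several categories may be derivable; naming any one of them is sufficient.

S

[0,4] S   >
  [0,3] S/(NP\PP)   <
    [0,2] S   <
      [0,1] "quickly" : S\PP
      [1,2] "read" : S\(S\PP)
    [2,3] "gave" : (S/(NP\PP))\S
  [3,4] "today" : NP\PP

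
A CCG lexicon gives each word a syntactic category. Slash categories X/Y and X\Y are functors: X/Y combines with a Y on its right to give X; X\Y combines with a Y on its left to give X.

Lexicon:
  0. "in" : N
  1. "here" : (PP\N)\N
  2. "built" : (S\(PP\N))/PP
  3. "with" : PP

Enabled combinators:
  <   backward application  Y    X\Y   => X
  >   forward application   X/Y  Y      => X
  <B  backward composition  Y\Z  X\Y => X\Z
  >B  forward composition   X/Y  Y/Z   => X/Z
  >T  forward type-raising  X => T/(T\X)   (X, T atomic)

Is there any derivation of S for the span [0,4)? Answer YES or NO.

[0,4] S   <
  [0,2] PP\N   <
    [0,1] "in" : N
    [1,2] "here" : (PP\N)\N
  [2,4] S\(PP\N)   >
    [2,3] "built" : (S\(PP\N))/PP
    [3,4] "with" : PP

YES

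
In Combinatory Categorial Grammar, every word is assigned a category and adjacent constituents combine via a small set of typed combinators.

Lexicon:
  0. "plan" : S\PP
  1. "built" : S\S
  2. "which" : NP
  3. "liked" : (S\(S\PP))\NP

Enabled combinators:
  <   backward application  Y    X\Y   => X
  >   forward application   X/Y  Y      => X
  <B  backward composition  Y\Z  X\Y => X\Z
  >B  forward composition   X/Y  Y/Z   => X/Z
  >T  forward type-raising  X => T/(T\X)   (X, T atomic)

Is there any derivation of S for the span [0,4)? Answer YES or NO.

[0,4] S   <
  [0,2] S\PP   <B
    [0,1] "plan" : S\PP
    [1,2] "built" : S\S
  [2,4] S\(S\PP)   <
    [2,3] "which" : NP
    [3,4] "liked" : (S\(S\PP))\NP

YES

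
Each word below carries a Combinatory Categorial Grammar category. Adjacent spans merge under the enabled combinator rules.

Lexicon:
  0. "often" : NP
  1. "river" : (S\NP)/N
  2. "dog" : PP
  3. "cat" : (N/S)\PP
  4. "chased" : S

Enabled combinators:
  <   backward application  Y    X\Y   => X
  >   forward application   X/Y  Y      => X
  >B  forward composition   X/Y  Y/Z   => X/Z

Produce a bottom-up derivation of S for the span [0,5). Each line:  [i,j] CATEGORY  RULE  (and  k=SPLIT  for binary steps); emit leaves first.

[0,5] S   <
  [0,1] "often" : NP
  [1,5] S\NP   >
    [1,2] "river" : (S\NP)/N
    [2,5] N   >
      [2,4] N/S   <
        [2,3] "dog" : PP
        [3,4] "cat" : (N/S)\PP
      [4,5] "chased" : S

[0,1] NP  lex  "often"
[1,2] (S\NP)/N  lex  "river"
[2,3] PP  lex  "dog"
[3,4] (N/S)\PP  lex  "cat"
[2,4] N/S  <  k=3
[4,5] S  lex  "chased"
[2,5] N  >  k=4
[1,5] S\NP  >  k=2
[0,5] S  <  k=1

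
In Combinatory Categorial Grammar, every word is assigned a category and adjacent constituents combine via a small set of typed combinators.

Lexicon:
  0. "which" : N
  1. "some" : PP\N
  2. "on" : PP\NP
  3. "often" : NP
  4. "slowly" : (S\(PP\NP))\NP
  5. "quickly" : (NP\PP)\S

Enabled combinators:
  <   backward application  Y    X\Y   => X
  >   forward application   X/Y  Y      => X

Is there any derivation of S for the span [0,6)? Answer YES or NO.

N PP\N PP\NP NP (S\(PP\NP))\NP (NP\PP)\S
CKY chart[0,6] = {NP}; S ∉ chart

NO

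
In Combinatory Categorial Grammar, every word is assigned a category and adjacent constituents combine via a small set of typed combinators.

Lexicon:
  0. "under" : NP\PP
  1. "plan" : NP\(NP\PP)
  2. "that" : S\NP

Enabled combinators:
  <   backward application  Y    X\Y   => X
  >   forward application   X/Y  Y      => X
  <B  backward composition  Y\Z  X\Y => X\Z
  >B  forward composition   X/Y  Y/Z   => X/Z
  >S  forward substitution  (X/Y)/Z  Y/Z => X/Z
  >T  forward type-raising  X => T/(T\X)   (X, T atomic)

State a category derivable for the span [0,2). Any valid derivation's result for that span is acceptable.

[0,3] S   <
  [0,2] NP   <
    [0,1] "under" : NP\PP
    [1,2] "plan" : NP\(NP\PP)
  [2,3] "that" : S\NP

NP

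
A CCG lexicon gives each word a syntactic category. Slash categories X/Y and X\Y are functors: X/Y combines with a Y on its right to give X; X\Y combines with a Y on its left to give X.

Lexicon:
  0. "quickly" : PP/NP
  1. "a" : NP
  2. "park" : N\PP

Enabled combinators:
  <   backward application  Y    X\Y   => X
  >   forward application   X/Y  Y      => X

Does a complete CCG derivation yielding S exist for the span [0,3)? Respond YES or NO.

NO

PP/NP NP N\PP
CKY chart[0,3] = {N}; S ∉ chart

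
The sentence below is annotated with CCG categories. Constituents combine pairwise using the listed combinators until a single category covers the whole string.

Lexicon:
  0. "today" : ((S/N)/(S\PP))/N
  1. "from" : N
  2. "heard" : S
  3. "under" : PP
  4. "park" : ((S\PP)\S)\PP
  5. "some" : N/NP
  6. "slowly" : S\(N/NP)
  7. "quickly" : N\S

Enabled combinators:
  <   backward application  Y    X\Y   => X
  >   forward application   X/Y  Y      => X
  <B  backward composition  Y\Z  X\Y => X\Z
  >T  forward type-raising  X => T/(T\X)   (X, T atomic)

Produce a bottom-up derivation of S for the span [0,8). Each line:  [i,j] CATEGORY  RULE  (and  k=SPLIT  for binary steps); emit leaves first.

[0,8] S   >
  [0,5] S/N   >
    [0,2] (S/N)/(S\PP)   >
      [0,1] "today" : ((S/N)/(S\PP))/N
      [1,2] "from" : N
    [2,5] S\PP   <
      [2,3] "heard" : S
      [3,5] (S\PP)\S   <
        [3,4] "under" : PP
        [4,5] "park" : ((S\PP)\S)\PP
  [5,8] N   <
    [5,7] S   <
      [5,6] "some" : N/NP
      [6,7] "slowly" : S\(N/NP)
    [7,8] "quickly" : N\S

[0,1] ((S/N)/(S\PP))/N  lex  "today"
[1,2] N  lex  "from"
[0,2] (S/N)/(S\PP)  >  k=1
[2,3] S  lex  "heard"
[3,4] PP  lex  "under"
[4,5] ((S\PP)\S)\PP  lex  "park"
[3,5] (S\PP)\S  <  k=4
[2,5] S\PP  <  k=3
[0,5] S/N  >  k=2
[5,6] N/NP  lex  "some"
[6,7] S\(N/NP)  lex  "slowly"
[5,7] S  <  k=6
[7,8] N\S  lex  "quickly"
[5,8] N  <  k=7
[0,8] S  >  k=5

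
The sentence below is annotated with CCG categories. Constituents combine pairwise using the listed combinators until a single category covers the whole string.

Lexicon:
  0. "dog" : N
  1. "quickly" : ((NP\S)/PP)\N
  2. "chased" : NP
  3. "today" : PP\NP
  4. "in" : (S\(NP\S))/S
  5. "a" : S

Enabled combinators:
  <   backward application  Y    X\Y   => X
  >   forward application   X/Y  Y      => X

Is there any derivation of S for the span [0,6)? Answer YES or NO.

YES

[0,6] S   <
  [0,4] NP\S   >
    [0,2] (NP\S)/PP   <
      [0,1] "dog" : N
      [1,2] "quickly" : ((NP\S)/PP)\N
    [2,4] PP   <
      [2,3] "chased" : NP
      [3,4] "today" : PP\NP
  [4,6] S\(NP\S)   >
    [4,5] "in" : (S\(NP\S))/S
    [5,6] "a" : S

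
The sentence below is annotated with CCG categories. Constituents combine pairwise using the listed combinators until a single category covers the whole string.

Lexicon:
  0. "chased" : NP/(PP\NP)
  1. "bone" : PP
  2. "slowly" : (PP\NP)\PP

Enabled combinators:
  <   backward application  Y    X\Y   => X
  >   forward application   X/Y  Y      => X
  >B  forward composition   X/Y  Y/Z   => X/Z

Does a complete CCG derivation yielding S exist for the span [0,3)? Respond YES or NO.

NP/(PP\NP) PP (PP\NP)\PP
CKY chart[0,3] = {NP}; S ∉ chart

NO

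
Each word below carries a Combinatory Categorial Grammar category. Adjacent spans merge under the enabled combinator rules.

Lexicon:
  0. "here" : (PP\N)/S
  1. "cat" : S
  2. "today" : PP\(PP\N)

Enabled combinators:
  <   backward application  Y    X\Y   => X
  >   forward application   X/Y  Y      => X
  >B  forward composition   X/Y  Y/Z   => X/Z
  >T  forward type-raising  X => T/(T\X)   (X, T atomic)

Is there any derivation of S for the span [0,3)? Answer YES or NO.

NO

(PP\N)/S S PP\(PP\N)
CKY chart[0,3] = {N/(N\PP), NP/(NP\PP), PP, PP/(PP\PP), S/(S\PP)}; S ∉ chart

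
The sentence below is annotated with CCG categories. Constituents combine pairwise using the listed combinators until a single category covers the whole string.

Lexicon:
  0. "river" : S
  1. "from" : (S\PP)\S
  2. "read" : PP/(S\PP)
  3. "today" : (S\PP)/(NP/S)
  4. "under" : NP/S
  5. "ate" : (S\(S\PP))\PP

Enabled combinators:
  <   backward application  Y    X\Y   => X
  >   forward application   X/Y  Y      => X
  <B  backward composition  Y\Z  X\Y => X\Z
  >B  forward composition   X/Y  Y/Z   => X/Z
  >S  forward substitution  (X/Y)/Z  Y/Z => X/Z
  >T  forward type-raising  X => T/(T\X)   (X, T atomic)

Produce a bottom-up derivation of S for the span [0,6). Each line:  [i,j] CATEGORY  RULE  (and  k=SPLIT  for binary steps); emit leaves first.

[0,6] S   <
  [0,2] S\PP   <
    [0,1] "river" : S
    [1,2] "from" : (S\PP)\S
  [2,6] S\(S\PP)   <
    [2,5] PP   >
      [2,3] "read" : PP/(S\PP)
      [3,5] S\PP   >
        [3,4] "today" : (S\PP)/(NP/S)
        [4,5] "under" : NP/S
    [5,6] "ate" : (S\(S\PP))\PP

[0,1] S  lex  "river"
[1,2] (S\PP)\S  lex  "from"
[0,2] S\PP  <  k=1
[2,3] PP/(S\PP)  lex  "read"
[3,4] (S\PP)/(NP/S)  lex  "today"
[4,5] NP/S  lex  "under"
[3,5] S\PP  >  k=4
[2,5] PP  >  k=3
[5,6] (S\(S\PP))\PP  lex  "ate"
[2,6] S\(S\PP)  <  k=5
[0,6] S  <  k=2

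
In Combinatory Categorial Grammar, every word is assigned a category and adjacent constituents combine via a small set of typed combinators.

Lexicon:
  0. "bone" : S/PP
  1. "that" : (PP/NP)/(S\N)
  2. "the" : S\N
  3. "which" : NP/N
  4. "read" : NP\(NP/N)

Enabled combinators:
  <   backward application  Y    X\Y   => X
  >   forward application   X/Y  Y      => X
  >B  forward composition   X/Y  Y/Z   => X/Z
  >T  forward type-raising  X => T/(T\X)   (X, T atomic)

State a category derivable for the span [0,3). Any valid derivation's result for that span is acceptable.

[0,5] S   >
  [0,3] S/NP   >B
    [0,1] "bone" : S/PP
    [1,3] PP/NP   >
      [1,2] "that" : (PP/NP)/(S\N)
      [2,3] "the" : S\N
  [3,5] NP   <
    [3,4] "which" : NP/N
    [4,5] "read" : NP\(NP/N)

S/NP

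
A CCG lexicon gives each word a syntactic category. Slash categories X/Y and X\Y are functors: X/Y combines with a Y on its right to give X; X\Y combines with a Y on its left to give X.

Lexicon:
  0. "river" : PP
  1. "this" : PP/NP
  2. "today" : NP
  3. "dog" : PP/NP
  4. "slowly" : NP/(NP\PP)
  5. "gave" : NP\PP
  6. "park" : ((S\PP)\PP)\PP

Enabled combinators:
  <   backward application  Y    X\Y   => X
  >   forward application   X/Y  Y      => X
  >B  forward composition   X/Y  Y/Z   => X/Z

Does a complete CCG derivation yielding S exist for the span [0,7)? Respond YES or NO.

[0,7] S   <
  [0,1] "river" : PP
  [1,7] S\PP   <
    [1,3] PP   >
      [1,2] "this" : PP/NP
      [2,3] "today" : NP
    [3,7] (S\PP)\PP   <
      [3,6] PP   >
        [3,4] "dog" : PP/NP
        [4,6] NP   >
          [4,5] "slowly" : NP/(NP\PP)
          [5,6] "gave" : NP\PP
      [6,7] "park" : ((S\PP)\PP)\PP

YES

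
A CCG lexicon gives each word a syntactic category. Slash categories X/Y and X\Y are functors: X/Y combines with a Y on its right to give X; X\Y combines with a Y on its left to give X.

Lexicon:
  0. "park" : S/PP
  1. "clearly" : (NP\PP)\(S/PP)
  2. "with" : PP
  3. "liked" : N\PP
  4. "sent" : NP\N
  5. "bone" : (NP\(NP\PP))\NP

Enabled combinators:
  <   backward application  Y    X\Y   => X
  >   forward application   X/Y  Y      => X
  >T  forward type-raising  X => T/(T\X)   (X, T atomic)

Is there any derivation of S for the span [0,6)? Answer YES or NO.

S/PP (NP\PP)\(S/PP) PP N\PP NP\N (NP\(NP\PP))\NP
CKY chart[0,6] = {N/(N\NP), NP, NP/(NP\NP), PP/(PP\NP), S/(S\NP)}; S ∉ chart

NO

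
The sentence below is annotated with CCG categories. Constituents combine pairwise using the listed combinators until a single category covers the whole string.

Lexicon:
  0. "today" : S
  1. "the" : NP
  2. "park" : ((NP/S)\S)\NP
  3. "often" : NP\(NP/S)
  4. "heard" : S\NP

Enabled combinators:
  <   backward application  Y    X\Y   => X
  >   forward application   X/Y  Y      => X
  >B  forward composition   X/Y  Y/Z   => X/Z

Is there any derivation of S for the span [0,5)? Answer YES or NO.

YES

[0,5] S   <
  [0,4] NP   <
    [0,3] NP/S   <
      [0,1] "today" : S
      [1,3] (NP/S)\S   <
        [1,2] "the" : NP
        [2,3] "park" : ((NP/S)\S)\NP
    [3,4] "often" : NP\(NP/S)
  [4,5] "heard" : S\NP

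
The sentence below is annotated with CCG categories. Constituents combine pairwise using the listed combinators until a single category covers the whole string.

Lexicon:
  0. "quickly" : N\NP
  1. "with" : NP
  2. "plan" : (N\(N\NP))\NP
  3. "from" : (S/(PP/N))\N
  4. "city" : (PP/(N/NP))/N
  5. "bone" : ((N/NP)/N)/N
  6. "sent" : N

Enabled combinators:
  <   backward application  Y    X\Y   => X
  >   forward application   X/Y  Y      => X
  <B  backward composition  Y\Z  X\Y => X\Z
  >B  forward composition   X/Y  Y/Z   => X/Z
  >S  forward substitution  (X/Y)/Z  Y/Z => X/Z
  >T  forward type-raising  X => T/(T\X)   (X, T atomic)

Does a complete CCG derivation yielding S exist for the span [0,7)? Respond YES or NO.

YES

[0,7] S   >
  [0,4] S/(PP/N)   <
    [0,3] N   <
      [0,1] "quickly" : N\NP
      [1,3] N\(N\NP)   <
        [1,2] "with" : NP
        [2,3] "plan" : (N\(N\NP))\NP
    [3,4] "from" : (S/(PP/N))\N
  [4,7] PP/N   >S
    [4,5] "city" : (PP/(N/NP))/N
    [5,7] (N/NP)/N   >
      [5,6] "bone" : ((N/NP)/N)/N
      [6,7] "sent" : N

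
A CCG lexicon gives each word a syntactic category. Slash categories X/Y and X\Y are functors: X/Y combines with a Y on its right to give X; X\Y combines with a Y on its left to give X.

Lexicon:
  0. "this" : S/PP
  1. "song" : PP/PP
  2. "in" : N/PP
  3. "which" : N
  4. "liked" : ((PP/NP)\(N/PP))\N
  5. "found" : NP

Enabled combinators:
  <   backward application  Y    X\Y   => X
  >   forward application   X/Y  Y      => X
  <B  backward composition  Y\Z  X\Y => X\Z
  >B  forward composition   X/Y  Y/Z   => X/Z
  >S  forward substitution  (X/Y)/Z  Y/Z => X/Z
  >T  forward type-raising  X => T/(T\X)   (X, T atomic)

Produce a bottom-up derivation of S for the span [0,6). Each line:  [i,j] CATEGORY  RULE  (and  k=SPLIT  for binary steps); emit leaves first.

[0,1] S/PP  lex  "this"
[1,2] PP/PP  lex  "song"
[0,2] S/PP  >B  k=1
[2,3] N/PP  lex  "in"
[3,4] N  lex  "which"
[4,5] ((PP/NP)\(N/PP))\N  lex  "liked"
[3,5] (PP/NP)\(N/PP)  <  k=4
[2,5] PP/NP  <  k=3
[5,6] NP  lex  "found"
[2,6] PP  >  k=5
[0,6] S  >  k=2

[0,6] S   >
  [0,2] S/PP   >B
    [0,1] "this" : S/PP
    [1,2] "song" : PP/PP
  [2,6] PP   >
    [2,5] PP/NP   <
      [2,3] "in" : N/PP
      [3,5] (PP/NP)\(N/PP)   <
        [3,4] "which" : N
        [4,5] "liked" : ((PP/NP)\(N/PP))\N
    [5,6] "found" : NP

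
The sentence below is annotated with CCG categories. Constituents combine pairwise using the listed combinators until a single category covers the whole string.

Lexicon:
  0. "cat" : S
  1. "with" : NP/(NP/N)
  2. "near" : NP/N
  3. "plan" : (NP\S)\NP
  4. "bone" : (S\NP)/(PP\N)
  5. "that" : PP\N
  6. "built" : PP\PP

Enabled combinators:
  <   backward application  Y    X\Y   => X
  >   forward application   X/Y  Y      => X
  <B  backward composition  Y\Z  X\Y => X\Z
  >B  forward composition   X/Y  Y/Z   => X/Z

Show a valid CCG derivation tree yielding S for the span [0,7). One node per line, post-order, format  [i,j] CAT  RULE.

[0,1] S  lex  "cat"
[1,2] NP/(NP/N)  lex  "with"
[2,3] NP/N  lex  "near"
[1,3] NP  >  k=2
[3,4] (NP\S)\NP  lex  "plan"
[1,4] NP\S  <  k=3
[0,4] NP  <  k=1
[4,5] (S\NP)/(PP\N)  lex  "bone"
[5,6] PP\N  lex  "that"
[6,7] PP\PP  lex  "built"
[5,7] PP\N  <B  k=6
[4,7] S\NP  >  k=5
[0,7] S  <  k=4

[0,7] S   <
  [0,4] NP   <
    [0,1] "cat" : S
    [1,4] NP\S   <
      [1,3] NP   >
        [1,2] "with" : NP/(NP/N)
        [2,3] "near" : NP/N
      [3,4] "plan" : (NP\S)\NP
  [4,7] S\NP   >
    [4,5] "bone" : (S\NP)/(PP\N)
    [5,7] PP\N   <B
      [5,6] "that" : PP\N
      [6,7] "built" : PP\PP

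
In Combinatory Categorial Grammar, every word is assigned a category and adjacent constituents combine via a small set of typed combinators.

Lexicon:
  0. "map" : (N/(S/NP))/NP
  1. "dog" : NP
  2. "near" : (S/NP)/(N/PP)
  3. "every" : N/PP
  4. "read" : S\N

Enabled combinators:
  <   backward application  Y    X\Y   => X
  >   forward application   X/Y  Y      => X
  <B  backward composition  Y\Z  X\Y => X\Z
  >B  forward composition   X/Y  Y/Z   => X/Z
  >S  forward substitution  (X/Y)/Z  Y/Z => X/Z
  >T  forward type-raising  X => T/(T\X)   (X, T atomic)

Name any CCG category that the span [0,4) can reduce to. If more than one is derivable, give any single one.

[0,5] S   <
  [0,4] N   >
    [0,2] N/(S/NP)   >
      [0,1] "map" : (N/(S/NP))/NP
      [1,2] "dog" : NP
    [2,4] S/NP   >
      [2,3] "near" : (S/NP)/(N/PP)
      [3,4] "every" : N/PP
  [4,5] "read" : S\N

N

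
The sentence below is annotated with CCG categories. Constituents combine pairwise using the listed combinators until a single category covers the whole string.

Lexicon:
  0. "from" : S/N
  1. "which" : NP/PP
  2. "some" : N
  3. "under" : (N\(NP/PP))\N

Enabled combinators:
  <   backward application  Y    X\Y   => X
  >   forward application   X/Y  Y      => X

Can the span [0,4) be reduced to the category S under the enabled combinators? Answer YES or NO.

[0,4] S   >
  [0,1] "from" : S/N
  [1,4] N   <
    [1,2] "which" : NP/PP
    [2,4] N\(NP/PP)   <
      [2,3] "some" : N
      [3,4] "under" : (N\(NP/PP))\N

YES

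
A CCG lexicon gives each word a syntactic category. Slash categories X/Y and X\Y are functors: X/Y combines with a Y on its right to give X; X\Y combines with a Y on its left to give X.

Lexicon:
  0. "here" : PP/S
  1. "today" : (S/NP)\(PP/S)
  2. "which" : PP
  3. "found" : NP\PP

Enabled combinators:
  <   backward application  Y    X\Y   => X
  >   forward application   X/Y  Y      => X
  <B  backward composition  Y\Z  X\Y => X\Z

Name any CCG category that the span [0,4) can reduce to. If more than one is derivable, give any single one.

[0,4] S   >
  [0,2] S/NP   <
    [0,1] "here" : PP/S
    [1,2] "today" : (S/NP)\(PP/S)
  [2,4] NP   <
    [2,3] "which" : PP
    [3,4] "found" : NP\PP

S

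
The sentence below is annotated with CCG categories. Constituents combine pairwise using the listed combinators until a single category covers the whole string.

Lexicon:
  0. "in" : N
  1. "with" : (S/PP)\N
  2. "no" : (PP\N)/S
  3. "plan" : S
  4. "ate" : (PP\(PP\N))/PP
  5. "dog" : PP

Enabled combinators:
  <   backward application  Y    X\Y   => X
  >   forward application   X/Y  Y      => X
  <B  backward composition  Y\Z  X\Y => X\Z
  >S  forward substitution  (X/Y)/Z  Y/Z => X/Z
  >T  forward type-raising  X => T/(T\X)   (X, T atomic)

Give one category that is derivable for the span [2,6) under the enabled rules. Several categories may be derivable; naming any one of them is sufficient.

PP

[0,6] S   >
  [0,2] S/PP   <
    [0,1] "in" : N
    [1,2] "with" : (S/PP)\N
  [2,6] PP   <
    [2,4] PP\N   >
      [2,3] "no" : (PP\N)/S
      [3,4] "plan" : S
    [4,6] PP\(PP\N)   >
      [4,5] "ate" : (PP\(PP\N))/PP
      [5,6] "dog" : PP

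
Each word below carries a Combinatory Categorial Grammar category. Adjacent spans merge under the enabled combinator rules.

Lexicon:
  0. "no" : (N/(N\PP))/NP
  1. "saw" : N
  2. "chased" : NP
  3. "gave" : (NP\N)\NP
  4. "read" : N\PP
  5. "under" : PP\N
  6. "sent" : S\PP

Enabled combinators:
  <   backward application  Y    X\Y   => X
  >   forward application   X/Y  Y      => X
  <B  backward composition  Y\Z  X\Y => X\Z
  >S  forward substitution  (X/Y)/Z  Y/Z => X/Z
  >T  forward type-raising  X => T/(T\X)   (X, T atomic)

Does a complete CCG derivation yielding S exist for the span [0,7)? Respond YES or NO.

YES

[0,7] S   <
  [0,5] N   >
    [0,4] N/(N\PP)   >
      [0,1] "no" : (N/(N\PP))/NP
      [1,4] NP   >
        [1,2] NP/(NP\N)   >T
          [1,2] "saw" : N
        [2,4] NP\N   <
          [2,3] "chased" : NP
          [3,4] "gave" : (NP\N)\NP
    [4,5] "read" : N\PP
  [5,7] S\N   <B
    [5,6] "under" : PP\N
    [6,7] "sent" : S\PP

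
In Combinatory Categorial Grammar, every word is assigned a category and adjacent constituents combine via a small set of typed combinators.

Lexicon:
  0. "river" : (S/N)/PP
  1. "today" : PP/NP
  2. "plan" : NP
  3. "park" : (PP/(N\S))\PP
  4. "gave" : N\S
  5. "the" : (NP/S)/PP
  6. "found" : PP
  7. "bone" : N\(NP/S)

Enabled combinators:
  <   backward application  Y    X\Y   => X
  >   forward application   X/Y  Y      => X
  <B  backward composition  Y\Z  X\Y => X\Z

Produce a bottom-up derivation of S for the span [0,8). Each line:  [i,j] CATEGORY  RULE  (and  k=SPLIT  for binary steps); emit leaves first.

[0,1] (S/N)/PP  lex  "river"
[1,2] PP/NP  lex  "today"
[2,3] NP  lex  "plan"
[1,3] PP  >  k=2
[3,4] (PP/(N\S))\PP  lex  "park"
[1,4] PP/(N\S)  <  k=3
[4,5] N\S  lex  "gave"
[1,5] PP  >  k=4
[0,5] S/N  >  k=1
[5,6] (NP/S)/PP  lex  "the"
[6,7] PP  lex  "found"
[5,7] NP/S  >  k=6
[7,8] N\(NP/S)  lex  "bone"
[5,8] N  <  k=7
[0,8] S  >  k=5

[0,8] S   >
  [0,5] S/N   >
    [0,1] "river" : (S/N)/PP
    [1,5] PP   >
      [1,4] PP/(N\S)   <
        [1,3] PP   >
          [1,2] "today" : PP/NP
          [2,3] "plan" : NP
        [3,4] "park" : (PP/(N\S))\PP
      [4,5] "gave" : N\S
  [5,8] N   <
    [5,7] NP/S   >
      [5,6] "the" : (NP/S)/PP
      [6,7] "found" : PP
    [7,8] "bone" : N\(NP/S)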